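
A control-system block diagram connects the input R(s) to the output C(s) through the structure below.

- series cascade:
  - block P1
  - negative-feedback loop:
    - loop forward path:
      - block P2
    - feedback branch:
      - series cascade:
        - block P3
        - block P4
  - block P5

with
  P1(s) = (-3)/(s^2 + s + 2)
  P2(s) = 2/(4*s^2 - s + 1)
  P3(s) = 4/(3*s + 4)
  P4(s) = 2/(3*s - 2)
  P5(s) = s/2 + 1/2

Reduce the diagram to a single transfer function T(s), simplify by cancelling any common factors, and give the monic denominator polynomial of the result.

The answer is s^6 + 17*s^5/12 + 29*s^4/18 + 5*s^3/12 - s^2 + s + 4/9.

Reasoning:
Step 1. series reduction of P3, P4 -> 8/(9*s^2 + 6*s - 8)
Step 2. reduce the feedback loop with forward P2 and return (P3*P4) -> (18*s^2 + 12*s - 16)/(36*s^4 + 15*s^3 - 29*s^2 + 14*s + 8)
Step 3. cascade P1, [P2/(1+P2*(P3*P4))], P5 -> (-27*s^3 - 45*s^2 + 6*s + 24)/(36*s^6 + 51*s^5 + 58*s^4 + 15*s^3 - 36*s^2 + 36*s + 16)
That last expression is T(s), already simplified. Scaling its denominator by 1/36 (the reciprocal of the leading coefficient) yields the monic denominator.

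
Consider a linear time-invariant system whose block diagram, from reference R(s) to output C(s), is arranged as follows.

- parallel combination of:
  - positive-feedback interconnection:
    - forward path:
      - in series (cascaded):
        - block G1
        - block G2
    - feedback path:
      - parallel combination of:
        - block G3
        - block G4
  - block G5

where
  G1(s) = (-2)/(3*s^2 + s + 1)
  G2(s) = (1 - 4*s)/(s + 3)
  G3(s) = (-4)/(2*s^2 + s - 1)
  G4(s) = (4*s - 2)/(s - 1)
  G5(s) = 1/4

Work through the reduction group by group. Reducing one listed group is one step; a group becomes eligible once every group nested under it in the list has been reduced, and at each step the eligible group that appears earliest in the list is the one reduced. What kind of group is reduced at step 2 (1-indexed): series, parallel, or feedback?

Reducing step by step:

Step 1. combine G1, G2 in series
Step 2. combine G3, G4 in parallel
Step 3. reduce the feedback loop with forward (G1*G2) and return (G3+G4)
Step 4. reduce the parallel group [(G1*G2)/(1-(G1*G2)*(G3+G4))], G5
The group at step 2 is a parallel group.

Answer: parallel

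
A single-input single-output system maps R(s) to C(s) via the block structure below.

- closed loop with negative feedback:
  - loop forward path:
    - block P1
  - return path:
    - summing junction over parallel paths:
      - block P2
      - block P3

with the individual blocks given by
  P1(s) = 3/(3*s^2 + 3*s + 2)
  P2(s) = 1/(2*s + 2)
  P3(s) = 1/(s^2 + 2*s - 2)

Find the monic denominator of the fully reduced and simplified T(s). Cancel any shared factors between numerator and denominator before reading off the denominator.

Step 1. sum the parallel branches P2, P3 -> (s^2 + 4*s)/(2*s^3 + 6*s^2 - 4)
Step 2. reduce the feedback loop with forward P1 and return (P2+P3) -> (6*s^3 + 18*s^2 - 12)/(6*s^5 + 24*s^4 + 22*s^3 + 3*s^2 - 8)
The result of step 2 is T(s) in lowest terms. Its denominator has leading coefficient 6; dividing the denominator through by 6 makes it monic.

Answer: s^5 + 4*s^4 + 11*s^3/3 + s^2/2 - 4/3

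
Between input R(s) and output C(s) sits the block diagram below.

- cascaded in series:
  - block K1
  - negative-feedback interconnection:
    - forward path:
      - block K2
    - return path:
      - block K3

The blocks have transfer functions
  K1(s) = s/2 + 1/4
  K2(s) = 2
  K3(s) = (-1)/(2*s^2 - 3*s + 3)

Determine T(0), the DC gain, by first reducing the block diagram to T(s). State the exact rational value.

(1) reduce the feedback loop with forward K2 and return K3: (4*s^2 - 6*s + 6)/(2*s^2 - 3*s + 1)
(2) cascade K1, [K2/(1+K2*K3)]: (4*s^3 - 4*s^2 + 3*s + 3)/(4*s^2 - 6*s + 2)
That last expression is T(s); at s = 0 only the constant terms survive, so T(0) = 3/2.

Answer: 3/2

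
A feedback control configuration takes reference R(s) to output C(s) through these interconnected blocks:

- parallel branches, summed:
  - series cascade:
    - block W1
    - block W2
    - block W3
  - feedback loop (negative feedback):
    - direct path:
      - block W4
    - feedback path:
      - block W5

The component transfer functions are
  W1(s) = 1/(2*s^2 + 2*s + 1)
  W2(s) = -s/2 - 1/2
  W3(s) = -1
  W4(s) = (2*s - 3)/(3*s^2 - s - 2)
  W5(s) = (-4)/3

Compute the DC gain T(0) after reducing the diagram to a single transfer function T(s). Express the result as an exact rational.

Step 1. cascade W1, W2, W3 gives (s + 1)/(4*s^2 + 4*s + 2)
Step 2. feedback reduction of W4, W5 gives (6*s - 9)/(9*s^2 - 11*s + 6)
Step 3. add (W1*W2*W3), [W4/(1+W4*W5)] (parallel) gives (33*s^3 - 14*s^2 - 29*s - 12)/(36*s^4 - 8*s^3 - 2*s^2 + 2*s + 12)
That last expression is T(s); at s = 0 only the constant terms survive, so T(0) = -12/12 = -1.

Hence the answer: -1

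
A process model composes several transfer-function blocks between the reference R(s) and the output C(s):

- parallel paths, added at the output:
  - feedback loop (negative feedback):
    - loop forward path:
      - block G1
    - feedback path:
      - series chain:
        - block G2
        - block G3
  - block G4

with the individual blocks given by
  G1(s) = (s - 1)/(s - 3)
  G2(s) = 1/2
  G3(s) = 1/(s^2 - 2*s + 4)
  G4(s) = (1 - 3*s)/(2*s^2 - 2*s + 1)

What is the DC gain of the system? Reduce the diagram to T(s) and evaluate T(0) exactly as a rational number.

Step 1. multiply G2, G3 (series), giving 1/(2*s^2 - 4*s + 8)
Step 2. apply the feedback formula to G1, (G2*G3), giving (2*s^3 - 6*s^2 + 12*s - 8)/(2*s^3 - 10*s^2 + 21*s - 25)
Step 3. reduce the parallel group [G1/(1+G1*(G2*G3))], G4, giving (4*s^5 - 22*s^4 + 70*s^3 - 119*s^2 + 124*s - 33)/(4*s^5 - 24*s^4 + 64*s^3 - 102*s^2 + 71*s - 25)
DC gain: substitute s = 0 into T(s) from step 3: T(0) = -33/(-25) = 33/25.

Hence the answer: 33/25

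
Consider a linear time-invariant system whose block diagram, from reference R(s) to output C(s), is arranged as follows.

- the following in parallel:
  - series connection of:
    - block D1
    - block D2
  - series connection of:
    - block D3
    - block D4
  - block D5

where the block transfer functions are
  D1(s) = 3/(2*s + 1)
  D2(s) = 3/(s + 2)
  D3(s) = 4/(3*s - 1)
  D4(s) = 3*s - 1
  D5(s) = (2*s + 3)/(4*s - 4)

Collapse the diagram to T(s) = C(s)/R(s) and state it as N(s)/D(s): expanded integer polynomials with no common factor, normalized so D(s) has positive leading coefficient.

(1) multiply D1, D2 (series), giving 9/(2*s^2 + 5*s + 2)
(2) reduce the series chain D3, D4, giving 4
(3) add (D1*D2), (D3*D4), D5 (parallel), giving the overall T(s)

Answer: (36*s^3 + 64*s^2 + 7*s - 62)/(8*s^3 + 12*s^2 - 12*s - 8)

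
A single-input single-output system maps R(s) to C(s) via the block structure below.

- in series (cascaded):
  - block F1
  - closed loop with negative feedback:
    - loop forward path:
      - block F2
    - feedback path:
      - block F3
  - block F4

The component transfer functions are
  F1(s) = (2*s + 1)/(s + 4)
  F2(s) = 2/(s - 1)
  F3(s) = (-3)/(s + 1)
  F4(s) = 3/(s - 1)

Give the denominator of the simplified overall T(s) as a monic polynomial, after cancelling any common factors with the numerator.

Answer: s^4 + 3*s^3 - 11*s^2 - 21*s + 28

Working:
Step 1 - feedback reduction of F2, F3 -> (2*s + 2)/(s^2 - 7)
Step 2 - reduce the series chain F1, [F2/(1+F2*F3)], F4 -> (12*s^2 + 18*s + 6)/(s^4 + 3*s^3 - 11*s^2 - 21*s + 28)
No further cancellation is possible in the step-2 result, so that is T(s). Its denominator is already monic.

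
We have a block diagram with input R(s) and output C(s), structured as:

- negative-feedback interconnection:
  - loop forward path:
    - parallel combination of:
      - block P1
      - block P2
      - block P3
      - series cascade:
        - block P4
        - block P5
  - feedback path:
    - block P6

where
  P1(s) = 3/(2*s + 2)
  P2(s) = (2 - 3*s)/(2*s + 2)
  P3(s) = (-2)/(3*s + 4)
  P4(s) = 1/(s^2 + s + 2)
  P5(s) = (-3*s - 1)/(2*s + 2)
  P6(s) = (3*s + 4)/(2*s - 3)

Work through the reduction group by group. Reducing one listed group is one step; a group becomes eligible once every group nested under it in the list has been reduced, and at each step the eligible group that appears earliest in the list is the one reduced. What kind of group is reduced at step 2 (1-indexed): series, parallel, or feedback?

[1] reduce the series chain P4, P5
[2] sum the parallel branches P1, P2, P3, (P4*P5)
[3] apply the feedback formula to (P1+P2+P3+(P4*P5)), P6
Step 2 collapses a parallel group.

Therefore the answer is parallel.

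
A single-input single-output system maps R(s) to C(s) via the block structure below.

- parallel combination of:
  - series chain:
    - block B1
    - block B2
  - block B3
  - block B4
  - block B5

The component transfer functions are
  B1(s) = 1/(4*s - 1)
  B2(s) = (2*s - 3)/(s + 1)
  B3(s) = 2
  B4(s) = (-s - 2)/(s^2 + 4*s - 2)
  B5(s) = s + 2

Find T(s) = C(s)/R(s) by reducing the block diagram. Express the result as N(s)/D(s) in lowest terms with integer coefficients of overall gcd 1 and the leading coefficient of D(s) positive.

Reducing step by step:

1. reduce the series chain B1, B2 gives (2*s - 3)/(4*s^2 + 3*s - 1)
2. parallel reduction of (B1*B2), B3, B4, B5, giving the overall T(s)

Answer: (4*s^5 + 35*s^4 + 77*s^3 - 4*s^2 - 59*s + 16)/(4*s^4 + 19*s^3 + 3*s^2 - 10*s + 2)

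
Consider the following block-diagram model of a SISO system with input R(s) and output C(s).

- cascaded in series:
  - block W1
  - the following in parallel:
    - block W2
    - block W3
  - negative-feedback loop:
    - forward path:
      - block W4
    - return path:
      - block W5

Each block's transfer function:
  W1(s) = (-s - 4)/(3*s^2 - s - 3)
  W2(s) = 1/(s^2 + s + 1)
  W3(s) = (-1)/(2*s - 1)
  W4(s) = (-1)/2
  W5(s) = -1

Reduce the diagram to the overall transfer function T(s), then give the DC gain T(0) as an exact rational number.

Answer: -8/9

Working:
Step 1. sum the parallel branches W2, W3 -> (-s^2 + s - 2)/(2*s^3 + s^2 + s - 1)
Step 2. close the feedback loop around W4, W5 -> (-1)/3
Step 3. combine W1, (W2+W3), [W4/(1+W4*W5)] in series -> (-s^3 - 3*s^2 + 2*s - 8)/(18*s^5 + 3*s^4 - 12*s^3 - 21*s^2 - 6*s + 9)
Step 3 gives the overall T(s). Then T(0) = -8/9.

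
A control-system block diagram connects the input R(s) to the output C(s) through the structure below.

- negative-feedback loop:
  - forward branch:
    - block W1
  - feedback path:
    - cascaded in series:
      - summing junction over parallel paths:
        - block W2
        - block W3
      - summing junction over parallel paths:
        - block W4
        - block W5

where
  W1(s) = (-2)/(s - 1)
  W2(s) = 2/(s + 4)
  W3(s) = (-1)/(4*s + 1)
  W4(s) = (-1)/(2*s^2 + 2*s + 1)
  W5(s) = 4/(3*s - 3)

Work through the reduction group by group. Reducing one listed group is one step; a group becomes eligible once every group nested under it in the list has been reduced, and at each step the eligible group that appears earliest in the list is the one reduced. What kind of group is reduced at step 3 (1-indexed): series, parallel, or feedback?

The answer is series.

Reasoning:
(1) reduce the parallel group W2, W3
(2) add W4, W5 (parallel)
(3) multiply (W2+W3), (W4+W5) (series)
(4) feedback reduction of W1, ((W2+W3)*(W4+W5))
So the answer for step 3 is series.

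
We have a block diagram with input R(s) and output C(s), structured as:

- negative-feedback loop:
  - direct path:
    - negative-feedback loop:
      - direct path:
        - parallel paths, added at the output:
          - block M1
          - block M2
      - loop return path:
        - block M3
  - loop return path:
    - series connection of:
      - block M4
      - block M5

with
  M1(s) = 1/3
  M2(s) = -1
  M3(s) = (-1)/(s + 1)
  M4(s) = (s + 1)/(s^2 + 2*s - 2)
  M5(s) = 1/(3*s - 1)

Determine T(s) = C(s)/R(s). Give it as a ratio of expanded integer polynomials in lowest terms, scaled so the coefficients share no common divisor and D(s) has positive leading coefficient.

(1) add M1, M2 (parallel) = (-2)/3
(2) apply the feedback formula to (M1+M2), M3 = (-2*s - 2)/(3*s + 5)
(3) multiply M4, M5 (series) = (s + 1)/(3*s^3 + 5*s^2 - 8*s + 2)
(4) collapse the loop ([(M1+M2)/(1+(M1+M2)*M3)] forward, (M4*M5) return): this yields T(s), and no further normalization is needed

Answer: (-6*s^4 - 16*s^3 + 6*s^2 + 12*s - 4)/(9*s^4 + 30*s^3 - s^2 - 38*s + 8)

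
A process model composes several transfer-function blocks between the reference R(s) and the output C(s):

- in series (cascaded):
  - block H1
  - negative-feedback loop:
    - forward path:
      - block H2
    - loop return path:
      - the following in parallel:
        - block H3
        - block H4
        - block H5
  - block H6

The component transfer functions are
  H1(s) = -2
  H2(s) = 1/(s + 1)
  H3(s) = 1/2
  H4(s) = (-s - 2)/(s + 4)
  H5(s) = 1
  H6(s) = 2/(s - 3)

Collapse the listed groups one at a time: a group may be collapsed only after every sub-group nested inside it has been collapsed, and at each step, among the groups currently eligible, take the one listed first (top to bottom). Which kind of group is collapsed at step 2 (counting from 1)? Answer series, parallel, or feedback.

Step 1. parallel reduction of H3, H4, H5
Step 2. feedback reduction of H2, (H3+H4+H5)
Step 3. reduce the series chain H1, [H2/(1+H2*(H3+H4+H5))], H6
Step 2 collapses a feedback group.

Final answer: feedback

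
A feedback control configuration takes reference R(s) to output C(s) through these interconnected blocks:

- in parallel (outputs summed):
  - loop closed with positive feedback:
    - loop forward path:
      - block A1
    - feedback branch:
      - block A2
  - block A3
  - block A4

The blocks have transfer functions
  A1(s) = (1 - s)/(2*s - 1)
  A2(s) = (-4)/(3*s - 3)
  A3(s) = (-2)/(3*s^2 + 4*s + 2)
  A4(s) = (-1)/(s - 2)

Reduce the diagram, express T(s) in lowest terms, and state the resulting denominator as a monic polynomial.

The answer is s^4 - 11*s^3/6 - 11*s^2/9 + s + 14/9.

Reasoning:
[1] collapse the loop (A1 forward, A2 return) -> (3 - 3*s)/(6*s - 7)
[2] parallel reduction of [A1/(1-A1*A2)], A3, A4 -> (-9*s^4 - 3*s^3 - 3*s^2 + 48*s - 26)/(18*s^4 - 33*s^3 - 22*s^2 + 18*s + 28)
T(s) is the step-2 result (common factors already cancelled). Leading coefficient of the denominator: 18. Divide through by 18 for the monic polynomial.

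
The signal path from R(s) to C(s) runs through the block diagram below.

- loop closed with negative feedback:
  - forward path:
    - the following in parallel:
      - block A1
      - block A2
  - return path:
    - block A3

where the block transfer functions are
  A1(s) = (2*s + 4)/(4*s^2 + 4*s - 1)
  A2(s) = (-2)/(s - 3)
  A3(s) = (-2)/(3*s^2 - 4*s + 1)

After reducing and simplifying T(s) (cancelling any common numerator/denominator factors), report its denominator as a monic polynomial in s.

(1) reduce the parallel group A1, A2 = (-6*s^2 - 10*s - 10)/(4*s^3 - 8*s^2 - 13*s + 3)
(2) apply the feedback formula to (A1+A2), A3 = (-18*s^4 - 6*s^3 + 4*s^2 + 30*s - 10)/(12*s^5 - 40*s^4 - 3*s^3 + 65*s^2 - 5*s + 23)
T(s) is the step-2 result (common factors already cancelled). Leading coefficient of the denominator: 12. Divide through by 12 for the monic polynomial.

Answer: s^5 - 10*s^4/3 - s^3/4 + 65*s^2/12 - 5*s/12 + 23/12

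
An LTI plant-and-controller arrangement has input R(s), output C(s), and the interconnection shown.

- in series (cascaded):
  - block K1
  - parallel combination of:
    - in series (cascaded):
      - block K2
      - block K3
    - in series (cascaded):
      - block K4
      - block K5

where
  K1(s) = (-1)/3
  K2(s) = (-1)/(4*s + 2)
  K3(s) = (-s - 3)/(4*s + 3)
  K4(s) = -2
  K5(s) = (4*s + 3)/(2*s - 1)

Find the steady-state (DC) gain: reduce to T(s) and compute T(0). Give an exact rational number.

[1] combine K2, K3 in series, giving (s + 3)/(16*s^2 + 20*s + 6)
[2] cascade K4, K5, giving (-8*s - 6)/(2*s - 1)
[3] reduce the parallel group (K2*K3), (K4*K5), giving (-128*s^3 - 254*s^2 - 163*s - 39)/(32*s^3 + 24*s^2 - 8*s - 6)
[4] series reduction of K1, ((K2*K3)+(K4*K5)), giving (128*s^3 + 254*s^2 + 163*s + 39)/(96*s^3 + 72*s^2 - 24*s - 18)
That last expression is T(s); at s = 0 only the constant terms survive, so T(0) = 39/(-18) = -13/6.

Hence the answer: -13/6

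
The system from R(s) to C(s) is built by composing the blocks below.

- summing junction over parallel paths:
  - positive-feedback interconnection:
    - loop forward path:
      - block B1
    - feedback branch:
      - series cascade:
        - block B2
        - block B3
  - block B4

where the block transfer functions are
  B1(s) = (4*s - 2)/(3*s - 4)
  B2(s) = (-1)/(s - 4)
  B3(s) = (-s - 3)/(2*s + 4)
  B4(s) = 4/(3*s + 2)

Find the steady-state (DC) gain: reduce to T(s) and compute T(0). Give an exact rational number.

The answer is 86/35.

Reasoning:
[1] series reduction of B2, B3 gives (s + 3)/(2*s^2 - 4*s - 16)
[2] close the feedback loop around B1, (B2*B3) gives (4*s^3 - 10*s^2 - 28*s + 16)/(3*s^3 - 12*s^2 - 21*s + 35)
[3] reduce the parallel group [B1/(1-B1*(B2*B3))], B4 gives (12*s^4 - 10*s^3 - 152*s^2 - 92*s + 172)/(9*s^4 - 30*s^3 - 87*s^2 + 63*s + 70)
That last expression is T(s); at s = 0 only the constant terms survive, so T(0) = 172/70 = 86/35.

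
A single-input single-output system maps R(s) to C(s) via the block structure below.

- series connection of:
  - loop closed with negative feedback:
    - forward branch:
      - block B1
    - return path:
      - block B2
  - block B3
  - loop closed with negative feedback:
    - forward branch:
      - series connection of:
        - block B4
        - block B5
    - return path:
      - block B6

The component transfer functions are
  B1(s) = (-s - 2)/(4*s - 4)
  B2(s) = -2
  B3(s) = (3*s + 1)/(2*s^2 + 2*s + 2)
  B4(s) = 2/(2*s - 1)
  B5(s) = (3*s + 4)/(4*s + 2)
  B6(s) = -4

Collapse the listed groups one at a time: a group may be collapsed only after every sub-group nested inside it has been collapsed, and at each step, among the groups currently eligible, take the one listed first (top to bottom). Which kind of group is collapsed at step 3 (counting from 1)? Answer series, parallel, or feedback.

[1] apply the feedback formula to B1, B2
[2] cascade B4, B5
[3] apply the feedback formula to (B4*B5), B6
[4] multiply [B1/(1+B1*B2)], B3, [(B4*B5)/(1+(B4*B5)*B6)] (series)
Step 3: feedback.

Answer: feedback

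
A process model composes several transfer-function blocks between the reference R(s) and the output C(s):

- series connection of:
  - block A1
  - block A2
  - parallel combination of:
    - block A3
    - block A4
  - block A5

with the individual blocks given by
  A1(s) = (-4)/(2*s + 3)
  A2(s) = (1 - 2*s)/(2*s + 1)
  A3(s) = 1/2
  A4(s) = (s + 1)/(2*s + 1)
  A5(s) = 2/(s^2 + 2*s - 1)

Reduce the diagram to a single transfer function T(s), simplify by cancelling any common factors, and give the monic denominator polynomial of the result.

Step 1. parallel reduction of A3, A4 = (4*s + 3)/(4*s + 2)
Step 2. multiply A1, A2, (A3+A4), A5 (series) = (32*s^2 + 8*s - 12)/(8*s^5 + 36*s^4 + 46*s^3 + 11*s^2 - 8*s - 3)
That last expression is T(s), already simplified. Scaling its denominator by 1/8 (the reciprocal of the leading coefficient) yields the monic denominator.

Therefore the answer is s^5 + 9*s^4/2 + 23*s^3/4 + 11*s^2/8 - s - 3/8.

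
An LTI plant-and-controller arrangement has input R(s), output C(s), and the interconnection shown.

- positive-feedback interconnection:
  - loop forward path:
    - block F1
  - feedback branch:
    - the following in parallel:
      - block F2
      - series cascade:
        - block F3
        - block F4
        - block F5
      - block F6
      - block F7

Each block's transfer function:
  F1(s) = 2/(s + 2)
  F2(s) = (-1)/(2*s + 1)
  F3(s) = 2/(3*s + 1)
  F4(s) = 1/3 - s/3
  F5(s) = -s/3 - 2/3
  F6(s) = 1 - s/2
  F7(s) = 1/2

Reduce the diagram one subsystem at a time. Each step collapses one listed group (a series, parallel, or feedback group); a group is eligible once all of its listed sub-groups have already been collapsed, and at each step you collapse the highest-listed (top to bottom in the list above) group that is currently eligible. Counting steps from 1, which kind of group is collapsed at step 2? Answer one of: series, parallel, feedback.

1. cascade F3, F4, F5
2. combine F2, (F3*F4*F5), F6, F7 in parallel
3. apply the feedback formula to F1, (F2+(F3*F4*F5)+F6+F7)
The group at step 2 is a parallel group.

Final answer: parallel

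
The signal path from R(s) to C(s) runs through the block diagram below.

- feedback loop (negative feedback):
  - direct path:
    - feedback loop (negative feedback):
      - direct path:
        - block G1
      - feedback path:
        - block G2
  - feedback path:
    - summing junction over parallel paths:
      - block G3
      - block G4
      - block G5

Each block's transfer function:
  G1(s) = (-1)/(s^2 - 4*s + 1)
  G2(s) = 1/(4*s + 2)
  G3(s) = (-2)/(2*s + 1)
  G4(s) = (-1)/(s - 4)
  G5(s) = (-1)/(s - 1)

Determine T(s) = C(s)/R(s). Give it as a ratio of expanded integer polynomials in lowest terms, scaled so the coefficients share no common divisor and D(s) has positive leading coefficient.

Step 1: close the feedback loop around G1, G2 = (-4*s - 2)/(4*s^3 - 14*s^2 - 4*s + 1)
Step 2: reduce the parallel group G3, G4, G5 = (-6*s^2 + 18*s - 3)/(2*s^3 - 9*s^2 + 3*s + 4)
Step 3: feedback reduction of [G1/(1+G1*G2)], (G3+G4+G5), giving the overall T(s)

Therefore the answer is (-4*s^3 + 18*s^2 - 6*s - 8)/(4*s^5 - 34*s^4 + 82*s^3 - 23*s^2 - 57*s + 10).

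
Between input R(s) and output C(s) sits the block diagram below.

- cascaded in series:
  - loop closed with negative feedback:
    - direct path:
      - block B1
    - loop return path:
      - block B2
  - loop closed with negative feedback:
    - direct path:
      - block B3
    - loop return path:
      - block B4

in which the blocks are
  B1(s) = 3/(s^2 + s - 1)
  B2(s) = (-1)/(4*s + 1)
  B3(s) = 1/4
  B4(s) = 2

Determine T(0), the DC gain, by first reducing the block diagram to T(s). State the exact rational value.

Step 1. collapse the loop (B1 forward, B2 return), giving (12*s + 3)/(4*s^3 + 5*s^2 - 3*s - 4)
Step 2. close the feedback loop around B3, B4, giving 1/6
Step 3. combine [B1/(1+B1*B2)], [B3/(1+B3*B4)] in series, giving (4*s + 1)/(8*s^3 + 10*s^2 - 6*s - 8)
Step 3 gives the overall T(s). Then T(0) = 1/(-8) = -1/8.

Therefore the answer is -1/8.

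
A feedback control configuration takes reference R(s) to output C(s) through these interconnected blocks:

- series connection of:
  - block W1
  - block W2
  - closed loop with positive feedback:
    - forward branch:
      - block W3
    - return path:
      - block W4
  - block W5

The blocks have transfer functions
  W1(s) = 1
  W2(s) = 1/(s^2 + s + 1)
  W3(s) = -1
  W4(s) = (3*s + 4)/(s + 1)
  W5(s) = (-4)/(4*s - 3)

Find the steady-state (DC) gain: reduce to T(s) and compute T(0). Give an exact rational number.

Step 1. close the feedback loop around W3, W4 -> (-s - 1)/(4*s + 5)
Step 2. reduce the series chain W1, W2, [W3/(1-W3*W4)], W5 -> (4*s + 4)/(16*s^4 + 24*s^3 + 9*s^2 - 7*s - 15)
That last expression is T(s); at s = 0 only the constant terms survive, so T(0) = 4/(-15) = -4/15.

Hence the answer: -4/15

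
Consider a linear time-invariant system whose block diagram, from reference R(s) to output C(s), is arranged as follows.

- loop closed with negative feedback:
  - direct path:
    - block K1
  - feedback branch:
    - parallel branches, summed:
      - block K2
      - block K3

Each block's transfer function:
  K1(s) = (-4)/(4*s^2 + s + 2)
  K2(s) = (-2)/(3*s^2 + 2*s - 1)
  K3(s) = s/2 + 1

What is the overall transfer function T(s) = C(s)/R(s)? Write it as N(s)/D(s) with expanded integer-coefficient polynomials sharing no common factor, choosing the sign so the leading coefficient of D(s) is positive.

Reducing step by step:

Step 1. parallel reduction of K2, K3 gives (3*s^3 + 8*s^2 + 3*s - 6)/(6*s^2 + 4*s - 2)
Step 2. reduce the feedback loop with forward K1 and return (K2+K3), which is the overall transfer function T(s) = C(s)/R(s) in lowest terms

Answer: (-12*s^2 - 8*s + 4)/(12*s^4 + 5*s^3 - 12*s^2 - 3*s + 10)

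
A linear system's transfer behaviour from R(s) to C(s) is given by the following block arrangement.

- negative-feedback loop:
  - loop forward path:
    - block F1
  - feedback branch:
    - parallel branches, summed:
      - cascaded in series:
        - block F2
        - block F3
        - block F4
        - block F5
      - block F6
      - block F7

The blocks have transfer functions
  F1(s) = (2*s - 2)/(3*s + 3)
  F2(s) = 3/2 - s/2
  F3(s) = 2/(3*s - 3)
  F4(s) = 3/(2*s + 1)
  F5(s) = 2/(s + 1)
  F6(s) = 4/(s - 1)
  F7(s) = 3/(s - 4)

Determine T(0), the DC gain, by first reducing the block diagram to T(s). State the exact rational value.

Reducing step by step:

Step 1 - reduce the series chain F2, F3, F4, F5 gives (6 - 2*s)/(2*s^3 + s^2 - 2*s - 1)
Step 2 - add (F2*F3*F4*F5), F6, F7 (parallel) gives (14*s^3 - 19*s^2 - 36*s - 43)/(2*s^4 - 7*s^3 - 6*s^2 + 7*s + 4)
Step 3 - apply the feedback formula to F1, ((F2*F3*F4*F5)+F6+F7) gives (4*s^4 - 14*s^3 - 12*s^2 + 14*s + 8)/(6*s^4 + 19*s^3 - 86*s^2 - 117*s - 98)
Evaluating the step-3 result (the overall T(s)) at s = 0 gives T(0) = 8/(-98) = -4/49.

Answer: -4/49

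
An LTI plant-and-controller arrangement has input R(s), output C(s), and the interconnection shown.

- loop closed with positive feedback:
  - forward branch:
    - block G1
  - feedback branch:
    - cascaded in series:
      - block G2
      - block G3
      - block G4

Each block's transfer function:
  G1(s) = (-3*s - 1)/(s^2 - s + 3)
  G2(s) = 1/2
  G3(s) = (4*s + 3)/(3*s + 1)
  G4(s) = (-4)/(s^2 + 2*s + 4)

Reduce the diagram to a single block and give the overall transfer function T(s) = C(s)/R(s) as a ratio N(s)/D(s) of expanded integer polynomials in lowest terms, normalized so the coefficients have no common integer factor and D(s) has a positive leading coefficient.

Step 1. combine G2, G3, G4 in series = (-8*s - 6)/(3*s^3 + 7*s^2 + 14*s + 4)
Step 2. collapse the loop (G1 forward, (G2*G3*G4) return); the result is T(s) itself (integer coefficients, no common factor, positive leading denominator coefficient)

Therefore the answer is (-3*s^3 - 7*s^2 - 14*s - 4)/(s^4 + s^3 + 5*s^2 - 6*s + 6).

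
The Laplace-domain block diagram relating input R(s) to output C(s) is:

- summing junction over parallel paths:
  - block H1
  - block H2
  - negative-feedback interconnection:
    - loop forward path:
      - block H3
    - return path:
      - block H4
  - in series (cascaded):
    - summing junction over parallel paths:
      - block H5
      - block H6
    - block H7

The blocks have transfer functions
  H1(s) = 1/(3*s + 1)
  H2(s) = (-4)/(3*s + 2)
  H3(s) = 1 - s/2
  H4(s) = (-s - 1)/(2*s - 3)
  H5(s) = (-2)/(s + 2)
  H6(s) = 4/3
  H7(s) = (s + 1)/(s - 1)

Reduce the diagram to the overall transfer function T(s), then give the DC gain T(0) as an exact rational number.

Step 1: feedback reduction of H3, H4 = (-2*s^2 + 7*s - 6)/(s^2 + 3*s - 8)
Step 2: sum the parallel branches H5, H6 = (4*s + 2)/(3*s + 6)
Step 3: cascade (H5+H6), H7 = (4*s^2 + 6*s + 2)/(3*s^2 + 3*s - 6)
Step 4: reduce the parallel group H1, H2, [H3/(1+H3*H4)], ((H5+H6)*H7) = (-18*s^6 + 252*s^5 + 206*s^4 - 660*s^3 - 312*s^2 - 372*s - 56)/(27*s^6 + 135*s^5 - 75*s^4 - 543*s^3 + 12*s^2 + 348*s + 96)
The step-4 result is T(s). Setting s = 0: T(0) = -56/96 = -7/12.

Answer: -7/12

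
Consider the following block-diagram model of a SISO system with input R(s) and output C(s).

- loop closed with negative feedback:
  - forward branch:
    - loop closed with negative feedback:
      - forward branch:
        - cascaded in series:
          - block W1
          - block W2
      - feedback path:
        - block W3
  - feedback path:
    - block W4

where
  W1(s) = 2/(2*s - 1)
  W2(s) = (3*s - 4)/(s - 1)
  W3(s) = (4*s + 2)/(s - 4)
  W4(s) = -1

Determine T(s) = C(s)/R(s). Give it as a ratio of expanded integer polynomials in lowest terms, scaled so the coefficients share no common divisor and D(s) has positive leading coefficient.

(1) combine W1, W2 in series gives (6*s - 8)/(2*s^2 - 3*s + 1)
(2) reduce the feedback loop with forward (W1*W2) and return W3 gives (6*s^2 - 32*s + 32)/(2*s^3 + 13*s^2 - 7*s - 20)
(3) collapse the loop ([(W1*W2)/(1+(W1*W2)*W3)] forward, W4 return) - this is the overall T(s), already in the required normalized form

Final answer: (6*s^2 - 32*s + 32)/(2*s^3 + 7*s^2 + 25*s - 52)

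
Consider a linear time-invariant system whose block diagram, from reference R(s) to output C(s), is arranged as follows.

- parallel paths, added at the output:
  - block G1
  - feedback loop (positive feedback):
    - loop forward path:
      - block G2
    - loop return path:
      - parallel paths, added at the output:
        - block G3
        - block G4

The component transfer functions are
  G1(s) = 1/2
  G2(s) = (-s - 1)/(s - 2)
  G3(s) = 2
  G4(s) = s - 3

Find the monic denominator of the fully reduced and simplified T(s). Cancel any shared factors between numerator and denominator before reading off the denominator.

1. add G3, G4 (parallel) -> s - 1
2. close the feedback loop around G2, (G3+G4) -> (-s - 1)/(s^2 + s - 3)
3. add G1, [G2/(1-G2*(G3+G4))] (parallel) -> (s^2 - s - 5)/(2*s^2 + 2*s - 6)
That last expression is T(s), already simplified. Scaling its denominator by 1/2 (the reciprocal of the leading coefficient) yields the monic denominator.

Final answer: s^2 + s - 3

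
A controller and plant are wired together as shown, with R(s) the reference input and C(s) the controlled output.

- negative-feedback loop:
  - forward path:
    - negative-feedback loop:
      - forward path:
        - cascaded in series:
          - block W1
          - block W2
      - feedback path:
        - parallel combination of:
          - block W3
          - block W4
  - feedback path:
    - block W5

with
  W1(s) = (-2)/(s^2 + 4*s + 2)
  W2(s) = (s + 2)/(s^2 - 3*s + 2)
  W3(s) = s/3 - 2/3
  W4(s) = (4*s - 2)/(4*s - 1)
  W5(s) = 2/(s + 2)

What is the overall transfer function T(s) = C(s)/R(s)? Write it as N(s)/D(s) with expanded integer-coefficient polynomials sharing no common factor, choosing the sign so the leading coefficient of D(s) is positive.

Answer: (-24*s^2 - 42*s + 12)/(12*s^5 + 9*s^4 - 107*s^3 + 26*s^2 - 10*s + 16)

Working:
Step 1: reduce the series chain W1, W2; result (-2*s - 4)/(s^4 + s^3 - 8*s^2 + 2*s + 4)
Step 2: reduce the parallel group W3, W4; result (4*s^2 + 3*s - 4)/(12*s - 3)
Step 3: close the feedback loop around (W1*W2), (W3+W4); result (-24*s^2 - 42*s + 12)/(12*s^5 + 9*s^4 - 107*s^3 + 26*s^2 + 38*s + 4)
Step 4: close the feedback loop around [(W1*W2)/(1+(W1*W2)*(W3+W4))], W5, giving the overall T(s)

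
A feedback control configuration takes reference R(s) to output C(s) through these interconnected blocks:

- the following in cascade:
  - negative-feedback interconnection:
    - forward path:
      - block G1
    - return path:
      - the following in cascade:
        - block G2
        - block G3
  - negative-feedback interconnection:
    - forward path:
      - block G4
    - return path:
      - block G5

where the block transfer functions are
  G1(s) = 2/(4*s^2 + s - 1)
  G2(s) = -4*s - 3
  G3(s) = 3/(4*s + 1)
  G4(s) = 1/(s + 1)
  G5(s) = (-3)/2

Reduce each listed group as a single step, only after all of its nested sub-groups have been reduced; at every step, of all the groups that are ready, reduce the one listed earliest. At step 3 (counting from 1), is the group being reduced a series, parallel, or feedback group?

Step 1. combine G2, G3 in series
Step 2. feedback reduction of G1, (G2*G3)
Step 3. feedback reduction of G4, G5
Step 4. combine [G1/(1+G1*(G2*G3))], [G4/(1+G4*G5)] in series
Step 3: feedback.

Therefore the answer is feedback.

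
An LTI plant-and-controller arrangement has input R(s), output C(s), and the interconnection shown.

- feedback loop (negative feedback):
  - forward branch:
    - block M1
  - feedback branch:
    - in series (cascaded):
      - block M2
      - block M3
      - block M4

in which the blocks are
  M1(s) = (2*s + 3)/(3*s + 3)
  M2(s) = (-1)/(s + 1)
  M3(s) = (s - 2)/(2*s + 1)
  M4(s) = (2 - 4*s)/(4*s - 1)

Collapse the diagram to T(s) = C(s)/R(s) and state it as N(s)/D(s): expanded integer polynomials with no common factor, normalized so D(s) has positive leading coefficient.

First reduce the diagram to T(s).

1. multiply M2, M3, M4 (series) = (4*s^2 - 10*s + 4)/(8*s^3 + 10*s^2 + s - 1)
2. close the feedback loop around M1, (M2*M3*M4), giving the overall T(s)

Answer: (16*s^4 + 44*s^3 + 32*s^2 + s - 3)/(24*s^4 + 62*s^3 + 25*s^2 - 22*s + 9)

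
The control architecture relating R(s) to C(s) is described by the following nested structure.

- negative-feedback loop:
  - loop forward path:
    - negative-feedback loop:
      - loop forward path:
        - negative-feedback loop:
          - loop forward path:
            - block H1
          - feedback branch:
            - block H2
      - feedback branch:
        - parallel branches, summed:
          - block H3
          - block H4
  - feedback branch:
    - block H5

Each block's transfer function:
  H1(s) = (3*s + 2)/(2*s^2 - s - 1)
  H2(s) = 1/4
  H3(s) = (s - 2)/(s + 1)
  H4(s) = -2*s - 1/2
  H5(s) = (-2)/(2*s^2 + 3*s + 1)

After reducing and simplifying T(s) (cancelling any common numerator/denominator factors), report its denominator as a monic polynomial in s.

1. close the feedback loop around H1, H2 = (12*s + 8)/(8*s^2 - s - 2)
2. reduce the parallel group H3, H4 = (-4*s^2 - 3*s - 5)/(2*s + 2)
3. apply the feedback formula to [H1/(1+H1*H2)], (H3+H4) = (-12*s^2 - 20*s - 8)/(16*s^3 + 27*s^2 + 45*s + 22)
4. close the feedback loop around [[H1/(1+H1*H2)]/(1+[H1/(1+H1*H2)]*(H3+H4))], H5 = (-24*s^3 - 52*s^2 - 36*s - 8)/(32*s^4 + 70*s^3 + 117*s^2 + 113*s + 38)
That last expression is T(s), already simplified. Scaling its denominator by 1/32 (the reciprocal of the leading coefficient) yields the monic denominator.

Therefore the answer is s^4 + 35*s^3/16 + 117*s^2/32 + 113*s/32 + 19/16.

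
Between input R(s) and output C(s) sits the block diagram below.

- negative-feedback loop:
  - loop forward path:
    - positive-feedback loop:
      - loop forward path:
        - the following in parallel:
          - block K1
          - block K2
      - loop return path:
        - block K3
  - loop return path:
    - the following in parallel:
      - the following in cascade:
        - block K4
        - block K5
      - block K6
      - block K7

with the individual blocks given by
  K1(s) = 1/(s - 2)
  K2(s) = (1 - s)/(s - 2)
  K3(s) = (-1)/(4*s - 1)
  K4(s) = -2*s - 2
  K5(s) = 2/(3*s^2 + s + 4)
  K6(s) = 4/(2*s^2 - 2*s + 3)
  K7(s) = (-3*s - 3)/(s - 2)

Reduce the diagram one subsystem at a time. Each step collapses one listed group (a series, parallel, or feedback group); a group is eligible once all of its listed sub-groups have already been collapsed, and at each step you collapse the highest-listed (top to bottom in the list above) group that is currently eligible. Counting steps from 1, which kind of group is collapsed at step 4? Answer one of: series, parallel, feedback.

(1) add K1, K2 (parallel)
(2) reduce the feedback loop with forward (K1+K2) and return K3
(3) cascade K4, K5
(4) reduce the parallel group (K4*K5), K6, K7
(5) collapse the loop ([(K1+K2)/(1-(K1+K2)*K3)] forward, ((K4*K5)+K6+K7) return)
Step 4 collapses a parallel group.

Therefore the answer is parallel.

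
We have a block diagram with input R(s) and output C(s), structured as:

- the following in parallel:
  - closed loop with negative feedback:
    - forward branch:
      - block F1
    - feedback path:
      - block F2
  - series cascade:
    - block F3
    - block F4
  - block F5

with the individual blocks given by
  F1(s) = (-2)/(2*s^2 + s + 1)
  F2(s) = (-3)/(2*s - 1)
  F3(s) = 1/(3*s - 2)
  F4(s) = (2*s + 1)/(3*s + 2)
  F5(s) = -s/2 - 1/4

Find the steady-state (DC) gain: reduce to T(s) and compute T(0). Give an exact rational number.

Step 1: close the feedback loop around F1, F2 = (2 - 4*s)/(4*s^3 + s + 5)
Step 2: combine F3, F4 in series = (2*s + 1)/(9*s^2 - 4)
Step 3: reduce the parallel group [F1/(1+F1*F2)], (F3*F4), F5 = (-72*s^6 - 36*s^5 + 46*s^4 - 211*s^3 + 43*s^2 + 152*s + 8)/(144*s^5 - 28*s^3 + 180*s^2 - 16*s - 80)
DC gain: substitute s = 0 into T(s) from step 3: T(0) = 8/(-80) = -1/10.

Hence the answer: -1/10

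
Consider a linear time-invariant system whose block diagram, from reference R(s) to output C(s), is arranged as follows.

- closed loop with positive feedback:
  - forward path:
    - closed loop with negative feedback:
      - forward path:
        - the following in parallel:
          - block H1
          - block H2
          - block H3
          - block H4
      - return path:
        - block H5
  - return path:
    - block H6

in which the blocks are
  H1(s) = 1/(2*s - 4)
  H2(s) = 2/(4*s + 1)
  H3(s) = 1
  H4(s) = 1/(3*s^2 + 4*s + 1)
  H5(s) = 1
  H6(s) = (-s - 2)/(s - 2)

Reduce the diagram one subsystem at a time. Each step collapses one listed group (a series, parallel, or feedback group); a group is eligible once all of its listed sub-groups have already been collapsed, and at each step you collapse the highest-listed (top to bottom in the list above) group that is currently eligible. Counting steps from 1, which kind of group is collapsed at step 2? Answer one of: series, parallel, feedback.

Step 1 - sum the parallel branches H1, H2, H3, H4
Step 2 - reduce the feedback loop with forward (H1+H2+H3+H4) and return H5
Step 3 - close the feedback loop around [(H1+H2+H3+H4)/(1+(H1+H2+H3+H4)*H5)], H6
Step 2 collapses a feedback group.

Hence the answer: feedback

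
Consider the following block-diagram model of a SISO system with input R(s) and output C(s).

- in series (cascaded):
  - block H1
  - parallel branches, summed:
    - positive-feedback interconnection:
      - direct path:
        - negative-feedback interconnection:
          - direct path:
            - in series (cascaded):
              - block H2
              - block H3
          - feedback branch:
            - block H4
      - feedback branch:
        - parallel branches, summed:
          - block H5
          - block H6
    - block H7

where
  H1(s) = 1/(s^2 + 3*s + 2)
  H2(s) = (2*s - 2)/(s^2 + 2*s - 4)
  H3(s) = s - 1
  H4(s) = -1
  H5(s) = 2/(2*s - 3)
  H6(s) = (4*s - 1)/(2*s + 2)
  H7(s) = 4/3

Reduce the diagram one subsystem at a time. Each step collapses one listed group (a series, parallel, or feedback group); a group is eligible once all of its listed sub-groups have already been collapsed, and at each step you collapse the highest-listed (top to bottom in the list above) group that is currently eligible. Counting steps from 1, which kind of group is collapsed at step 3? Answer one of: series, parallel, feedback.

1. cascade H2, H3
2. feedback reduction of (H2*H3), H4
3. reduce the parallel group H5, H6
4. reduce the feedback loop with forward [(H2*H3)/(1+(H2*H3)*H4)] and return (H5+H6)
5. combine [[(H2*H3)/(1+(H2*H3)*H4)]/(1-[(H2*H3)/(1+(H2*H3)*H4)]*(H5+H6))], H7 in parallel
6. cascade H1, ([[(H2*H3)/(1+(H2*H3)*H4)]/(1-[(H2*H3)/(1+(H2*H3)*H4)]*(H5+H6))]+H7)
The group at step 3 is a parallel group.

Final answer: parallel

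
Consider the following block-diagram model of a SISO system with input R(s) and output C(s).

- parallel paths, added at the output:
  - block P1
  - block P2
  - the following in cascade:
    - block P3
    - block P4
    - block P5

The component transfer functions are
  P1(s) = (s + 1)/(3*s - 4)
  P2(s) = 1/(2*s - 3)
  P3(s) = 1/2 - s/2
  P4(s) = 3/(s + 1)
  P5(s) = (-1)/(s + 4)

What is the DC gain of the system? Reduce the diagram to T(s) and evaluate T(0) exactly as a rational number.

Step 1: multiply P3, P4, P5 (series); result (3*s - 3)/(2*s^2 + 10*s + 8)
Step 2: parallel reduction of P1, P2, (P3*P4*P5); result (4*s^4 + 42*s^3 - 47*s^2 + 33*s - 92)/(12*s^4 + 26*s^3 - 98*s^2 - 16*s + 96)
DC gain: substitute s = 0 into T(s) from step 2: T(0) = -92/96 = -23/24.

Therefore the answer is -23/24.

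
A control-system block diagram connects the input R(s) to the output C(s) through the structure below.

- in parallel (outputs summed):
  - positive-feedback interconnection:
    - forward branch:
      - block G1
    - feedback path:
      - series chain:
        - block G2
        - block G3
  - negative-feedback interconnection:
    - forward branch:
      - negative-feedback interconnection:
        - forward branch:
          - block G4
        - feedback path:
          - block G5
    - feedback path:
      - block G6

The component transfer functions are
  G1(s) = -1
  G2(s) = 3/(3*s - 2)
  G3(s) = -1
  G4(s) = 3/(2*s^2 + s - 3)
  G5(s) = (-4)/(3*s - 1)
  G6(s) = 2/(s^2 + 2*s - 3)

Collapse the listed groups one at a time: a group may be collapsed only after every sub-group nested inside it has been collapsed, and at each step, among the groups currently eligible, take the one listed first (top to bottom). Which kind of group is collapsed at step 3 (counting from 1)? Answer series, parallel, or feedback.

[1] combine G2, G3 in series
[2] reduce the feedback loop with forward G1 and return (G2*G3)
[3] close the feedback loop around G4, G5
[4] feedback reduction of [G4/(1+G4*G5)], G6
[5] add [G1/(1-G1*(G2*G3))], [[G4/(1+G4*G5)]/(1+[G4/(1+G4*G5)]*G6)] (parallel)
At step 3 the group reduced is feedback.

Answer: feedback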